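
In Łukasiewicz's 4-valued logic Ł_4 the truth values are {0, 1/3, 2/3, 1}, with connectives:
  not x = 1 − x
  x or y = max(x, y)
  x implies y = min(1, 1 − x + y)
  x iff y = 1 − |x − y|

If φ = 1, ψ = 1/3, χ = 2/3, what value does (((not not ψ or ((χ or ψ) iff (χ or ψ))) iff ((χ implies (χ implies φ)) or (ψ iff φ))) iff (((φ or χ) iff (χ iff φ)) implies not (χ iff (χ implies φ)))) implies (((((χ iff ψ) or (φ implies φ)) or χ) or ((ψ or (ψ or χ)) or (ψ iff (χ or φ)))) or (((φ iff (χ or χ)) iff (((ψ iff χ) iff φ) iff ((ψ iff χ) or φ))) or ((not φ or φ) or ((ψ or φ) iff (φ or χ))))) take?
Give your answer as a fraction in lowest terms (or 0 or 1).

not ψ = not 1/3 = 2/3
not not ψ = not 2/3 = 1/3
χ or ψ = 2/3 or 1/3 = 2/3
χ or ψ = 2/3 or 1/3 = 2/3
(χ or ψ) iff (χ or ψ) = 2/3 iff 2/3 = 1
not not ψ or ((χ or ψ) iff (χ or ψ)) = 1/3 or 1 = 1
χ implies φ = 2/3 implies 1 = 1
χ implies (χ implies φ) = 2/3 implies 1 = 1
ψ iff φ = 1/3 iff 1 = 1/3
(χ implies (χ implies φ)) or (ψ iff φ) = 1 or 1/3 = 1
(not not ψ or ((χ or ψ) iff (χ or ψ))) iff ((χ implies (χ implies φ)) or (ψ iff φ)) = 1 iff 1 = 1
φ or χ = 1 or 2/3 = 1
χ iff φ = 2/3 iff 1 = 2/3
(φ or χ) iff (χ iff φ) = 1 iff 2/3 = 2/3
χ implies φ = 2/3 implies 1 = 1
χ iff (χ implies φ) = 2/3 iff 1 = 2/3
not (χ iff (χ implies φ)) = not 2/3 = 1/3
((φ or χ) iff (χ iff φ)) implies not (χ iff (χ implies φ)) = 2/3 implies 1/3 = 2/3
((not not ψ or ((χ or ψ) iff (χ or ψ))) iff ((χ implies (χ implies φ)) or (ψ iff φ))) iff (((φ or χ) iff (χ iff φ)) implies not (χ iff (χ implies φ))) = 1 iff 2/3 = 2/3
χ iff ψ = 2/3 iff 1/3 = 2/3
φ implies φ = 1 implies 1 = 1
(χ iff ψ) or (φ implies φ) = 2/3 or 1 = 1
((χ iff ψ) or (φ implies φ)) or χ = 1 or 2/3 = 1
ψ or χ = 1/3 or 2/3 = 2/3
ψ or (ψ or χ) = 1/3 or 2/3 = 2/3
χ or φ = 2/3 or 1 = 1
ψ iff (χ or φ) = 1/3 iff 1 = 1/3
(ψ or (ψ or χ)) or (ψ iff (χ or φ)) = 2/3 or 1/3 = 2/3
(((χ iff ψ) or (φ implies φ)) or χ) or ((ψ or (ψ or χ)) or (ψ iff (χ or φ))) = 1 or 2/3 = 1
χ or χ = 2/3 or 2/3 = 2/3
φ iff (χ or χ) = 1 iff 2/3 = 2/3
ψ iff χ = 1/3 iff 2/3 = 2/3
(ψ iff χ) iff φ = 2/3 iff 1 = 2/3
ψ iff χ = 1/3 iff 2/3 = 2/3
(ψ iff χ) or φ = 2/3 or 1 = 1
((ψ iff χ) iff φ) iff ((ψ iff χ) or φ) = 2/3 iff 1 = 2/3
(φ iff (χ or χ)) iff (((ψ iff χ) iff φ) iff ((ψ iff χ) or φ)) = 2/3 iff 2/3 = 1
not φ = not 1 = 0
not φ or φ = 0 or 1 = 1
ψ or φ = 1/3 or 1 = 1
φ or χ = 1 or 2/3 = 1
(ψ or φ) iff (φ or χ) = 1 iff 1 = 1
(not φ or φ) or ((ψ or φ) iff (φ or χ)) = 1 or 1 = 1
((φ iff (χ or χ)) iff (((ψ iff χ) iff φ) iff ((ψ iff χ) or φ))) or ((not φ or φ) or ((ψ or φ) iff (φ or χ))) = 1 or 1 = 1
((((χ iff ψ) or (φ implies φ)) or χ) or ((ψ or (ψ or χ)) or (ψ iff (χ or φ)))) or (((φ iff (χ or χ)) iff (((ψ iff χ) iff φ) iff ((ψ iff χ) or φ))) or ((not φ or φ) or ((ψ or φ) iff (φ or χ)))) = 1 or 1 = 1
(((not not ψ or ((χ or ψ) iff (χ or ψ))) iff ((χ implies (χ implies φ)) or (ψ iff φ))) iff (((φ or χ) iff (χ iff φ)) implies not (χ iff (χ implies φ)))) implies (((((χ iff ψ) or (φ implies φ)) or χ) or ((ψ or (ψ or χ)) or (ψ iff (χ or φ)))) or (((φ iff (χ or χ)) iff (((ψ iff χ) iff φ) iff ((ψ iff χ) or φ))) or ((not φ or φ) or ((ψ or φ) iff (φ or χ))))) = 2/3 implies 1 = 1

1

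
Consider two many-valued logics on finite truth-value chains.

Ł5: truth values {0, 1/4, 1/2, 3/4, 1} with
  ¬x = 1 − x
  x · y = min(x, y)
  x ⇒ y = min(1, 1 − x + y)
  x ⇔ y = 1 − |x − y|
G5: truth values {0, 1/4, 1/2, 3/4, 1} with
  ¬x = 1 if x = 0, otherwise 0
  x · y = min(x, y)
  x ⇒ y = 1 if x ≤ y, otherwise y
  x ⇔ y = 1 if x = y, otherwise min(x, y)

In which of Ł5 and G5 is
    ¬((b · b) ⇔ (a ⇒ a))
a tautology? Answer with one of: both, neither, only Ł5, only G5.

neither

In Ł5: at a = 0, b = 1/4 the value is 3/4 — not a tautology.
In G5: at a = 0, b = 1/4 the value is 0 — not a tautology.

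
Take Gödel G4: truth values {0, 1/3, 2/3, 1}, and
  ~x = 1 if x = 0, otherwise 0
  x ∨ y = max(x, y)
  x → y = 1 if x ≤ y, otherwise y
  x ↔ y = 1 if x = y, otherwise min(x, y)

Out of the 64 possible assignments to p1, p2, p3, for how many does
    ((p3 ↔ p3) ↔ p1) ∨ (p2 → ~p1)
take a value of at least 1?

40

value 1: 40 assignments (counts)
value 2/3: 12 assignments
value 1/3: 12 assignments
So 40 of the 64 assignments meet the threshold.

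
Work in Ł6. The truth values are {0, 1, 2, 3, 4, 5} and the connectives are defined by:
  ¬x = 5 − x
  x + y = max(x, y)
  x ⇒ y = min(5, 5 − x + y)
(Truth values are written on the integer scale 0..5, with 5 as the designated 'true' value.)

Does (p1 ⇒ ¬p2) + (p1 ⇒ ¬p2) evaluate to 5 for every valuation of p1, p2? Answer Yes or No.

No

Counterexample: take p1 = 1, p2 = 5.
¬p2 = ¬5 = 0
p1 ⇒ ¬p2 = 1 ⇒ 0 = 4
¬p2 = ¬5 = 0
p1 ⇒ ¬p2 = 1 ⇒ 0 = 4
(p1 ⇒ ¬p2) + (p1 ⇒ ¬p2) = 4 + 4 = 4
This gives 4 ≠ 5.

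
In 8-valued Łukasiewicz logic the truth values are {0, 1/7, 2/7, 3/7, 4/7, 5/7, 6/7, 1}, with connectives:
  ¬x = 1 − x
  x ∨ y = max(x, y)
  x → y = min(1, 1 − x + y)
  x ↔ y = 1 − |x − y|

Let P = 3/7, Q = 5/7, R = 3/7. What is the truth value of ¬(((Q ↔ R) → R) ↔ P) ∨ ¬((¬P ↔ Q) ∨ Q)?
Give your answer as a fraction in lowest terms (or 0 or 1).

2/7

Q ↔ R = 5/7 ↔ 3/7 = 5/7
(Q ↔ R) → R = 5/7 → 3/7 = 5/7
((Q ↔ R) → R) ↔ P = 5/7 ↔ 3/7 = 5/7
¬(((Q ↔ R) → R) ↔ P) = ¬5/7 = 2/7
¬P = ¬3/7 = 4/7
¬P ↔ Q = 4/7 ↔ 5/7 = 6/7
(¬P ↔ Q) ∨ Q = 6/7 ∨ 5/7 = 6/7
¬((¬P ↔ Q) ∨ Q) = ¬6/7 = 1/7
¬(((Q ↔ R) → R) ↔ P) ∨ ¬((¬P ↔ Q) ∨ Q) = 2/7 ∨ 1/7 = 2/7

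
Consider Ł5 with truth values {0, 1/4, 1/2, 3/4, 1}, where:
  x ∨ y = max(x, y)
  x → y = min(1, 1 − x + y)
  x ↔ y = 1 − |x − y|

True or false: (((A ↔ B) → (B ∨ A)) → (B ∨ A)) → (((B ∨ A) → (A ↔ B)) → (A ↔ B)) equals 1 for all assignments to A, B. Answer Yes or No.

At A = 1, B = 3/4, for instance:
A ↔ B = 1 ↔ 3/4 = 3/4
B ∨ A = 3/4 ∨ 1 = 1
(A ↔ B) → (B ∨ A) = 3/4 → 1 = 1
((A ↔ B) → (B ∨ A)) → (B ∨ A) = 1 → 1 = 1
(B ∨ A) → (A ↔ B) = 1 → 3/4 = 3/4
((B ∨ A) → (A ↔ B)) → (A ↔ B) = 3/4 → 3/4 = 1
(((A ↔ B) → (B ∨ A)) → (B ∨ A)) → (((B ∨ A) → (A ↔ B)) → (A ↔ B)) = 1 → 1 = 1
and checking the remaining 24 assignments likewise gives ≥ 1 in every case.

Yes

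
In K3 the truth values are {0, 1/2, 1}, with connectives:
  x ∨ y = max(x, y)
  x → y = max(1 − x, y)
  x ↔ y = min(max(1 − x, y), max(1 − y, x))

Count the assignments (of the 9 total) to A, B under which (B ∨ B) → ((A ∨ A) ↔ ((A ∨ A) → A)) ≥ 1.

5

A = 0, B = 0 ↦ 1  ≥
A = 0, B = 1/2 ↦ 1/2  <
A = 0, B = 1 ↦ 0  <
A = 1/2, B = 0 ↦ 1  ≥
A = 1/2, B = 1/2 ↦ 1/2  <
A = 1/2, B = 1 ↦ 1/2  <
A = 1, B = 0 ↦ 1  ≥
A = 1, B = 1/2 ↦ 1  ≥
A = 1, B = 1 ↦ 1  ≥
So 5 of the 9 assignments meet the threshold.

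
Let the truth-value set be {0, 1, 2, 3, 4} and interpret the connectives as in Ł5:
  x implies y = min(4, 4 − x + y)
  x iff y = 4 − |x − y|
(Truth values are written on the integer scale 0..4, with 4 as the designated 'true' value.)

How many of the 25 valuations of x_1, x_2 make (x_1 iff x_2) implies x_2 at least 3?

18

value 4: 13 assignments (counts)
value 3: 5 assignments (counts)
value 2: 4 assignments
value 1: 2 assignments
value 0: 1 assignment
So 18 of the 25 assignments meet the threshold.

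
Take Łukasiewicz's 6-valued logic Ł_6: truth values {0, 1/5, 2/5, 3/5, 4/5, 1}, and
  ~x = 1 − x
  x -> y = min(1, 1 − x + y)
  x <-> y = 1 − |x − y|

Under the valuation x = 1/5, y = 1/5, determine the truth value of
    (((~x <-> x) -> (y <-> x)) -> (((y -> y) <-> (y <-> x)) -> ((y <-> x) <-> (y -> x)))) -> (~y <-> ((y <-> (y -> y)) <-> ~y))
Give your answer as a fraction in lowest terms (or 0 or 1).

~x = ~1/5 = 4/5
~x <-> x = 4/5 <-> 1/5 = 2/5
y <-> x = 1/5 <-> 1/5 = 1
(~x <-> x) -> (y <-> x) = 2/5 -> 1 = 1
y -> y = 1/5 -> 1/5 = 1
y <-> x = 1/5 <-> 1/5 = 1
(y -> y) <-> (y <-> x) = 1 <-> 1 = 1
y <-> x = 1/5 <-> 1/5 = 1
y -> x = 1/5 -> 1/5 = 1
(y <-> x) <-> (y -> x) = 1 <-> 1 = 1
((y -> y) <-> (y <-> x)) -> ((y <-> x) <-> (y -> x)) = 1 -> 1 = 1
((~x <-> x) -> (y <-> x)) -> (((y -> y) <-> (y <-> x)) -> ((y <-> x) <-> (y -> x))) = 1 -> 1 = 1
~y = ~1/5 = 4/5
y -> y = 1/5 -> 1/5 = 1
y <-> (y -> y) = 1/5 <-> 1 = 1/5
~y = ~1/5 = 4/5
(y <-> (y -> y)) <-> ~y = 1/5 <-> 4/5 = 2/5
~y <-> ((y <-> (y -> y)) <-> ~y) = 4/5 <-> 2/5 = 3/5
(((~x <-> x) -> (y <-> x)) -> (((y -> y) <-> (y <-> x)) -> ((y <-> x) <-> (y -> x)))) -> (~y <-> ((y <-> (y -> y)) <-> ~y)) = 1 -> 3/5 = 3/5

3/5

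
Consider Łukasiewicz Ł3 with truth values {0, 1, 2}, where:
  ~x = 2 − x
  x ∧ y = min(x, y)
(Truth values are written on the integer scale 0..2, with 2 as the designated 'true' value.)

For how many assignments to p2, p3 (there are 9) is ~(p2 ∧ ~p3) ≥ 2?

5

p2 = 0, p3 = 0 ↦ 2  ≥
p2 = 0, p3 = 1 ↦ 2  ≥
p2 = 0, p3 = 2 ↦ 2  ≥
p2 = 1, p3 = 0 ↦ 1  <
p2 = 1, p3 = 1 ↦ 1  <
p2 = 1, p3 = 2 ↦ 2  ≥
p2 = 2, p3 = 0 ↦ 0  <
p2 = 2, p3 = 1 ↦ 1  <
p2 = 2, p3 = 2 ↦ 2  ≥
So 5 of the 9 assignments meet the threshold.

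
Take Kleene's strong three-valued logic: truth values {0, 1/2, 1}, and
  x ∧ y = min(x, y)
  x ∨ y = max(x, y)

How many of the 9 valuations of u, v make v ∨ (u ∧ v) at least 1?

3

u = 0, v = 0 ↦ 0  <
u = 0, v = 1/2 ↦ 1/2  <
u = 0, v = 1 ↦ 1  ≥
u = 1/2, v = 0 ↦ 0  <
u = 1/2, v = 1/2 ↦ 1/2  <
u = 1/2, v = 1 ↦ 1  ≥
u = 1, v = 0 ↦ 0  <
u = 1, v = 1/2 ↦ 1/2  <
u = 1, v = 1 ↦ 1  ≥
So 3 of the 9 assignments meet the threshold.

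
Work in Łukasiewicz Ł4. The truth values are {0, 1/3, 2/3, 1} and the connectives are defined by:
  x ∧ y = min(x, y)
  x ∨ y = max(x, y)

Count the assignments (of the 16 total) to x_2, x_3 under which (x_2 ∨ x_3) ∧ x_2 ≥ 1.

x_2 = 0, x_3 = 0 ↦ 0  <
x_2 = 0, x_3 = 1/3 ↦ 0  <
x_2 = 0, x_3 = 2/3 ↦ 0  <
x_2 = 0, x_3 = 1 ↦ 0  <
x_2 = 1/3, x_3 = 0 ↦ 1/3  <
x_2 = 1/3, x_3 = 1/3 ↦ 1/3  <
x_2 = 1/3, x_3 = 2/3 ↦ 1/3  <
x_2 = 1/3, x_3 = 1 ↦ 1/3  <
x_2 = 2/3, x_3 = 0 ↦ 2/3  <
x_2 = 2/3, x_3 = 1/3 ↦ 2/3  <
x_2 = 2/3, x_3 = 2/3 ↦ 2/3  <
x_2 = 2/3, x_3 = 1 ↦ 2/3  <
x_2 = 1, x_3 = 0 ↦ 1  ≥
x_2 = 1, x_3 = 1/3 ↦ 1  ≥
x_2 = 1, x_3 = 2/3 ↦ 1  ≥
x_2 = 1, x_3 = 1 ↦ 1  ≥
So 4 of the 16 assignments meet the threshold.

4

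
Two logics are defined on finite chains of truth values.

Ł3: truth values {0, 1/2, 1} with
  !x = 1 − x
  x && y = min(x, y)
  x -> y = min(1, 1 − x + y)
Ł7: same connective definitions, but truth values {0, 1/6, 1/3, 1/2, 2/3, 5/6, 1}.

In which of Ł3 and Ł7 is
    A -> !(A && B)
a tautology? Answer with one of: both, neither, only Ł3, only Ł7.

neither

In Ł3: at A = 1, B = 1/2 the value is 1/2 — not a tautology.
In Ł7: at A = 2/3, B = 1/2 the value is 5/6 — not a tautology.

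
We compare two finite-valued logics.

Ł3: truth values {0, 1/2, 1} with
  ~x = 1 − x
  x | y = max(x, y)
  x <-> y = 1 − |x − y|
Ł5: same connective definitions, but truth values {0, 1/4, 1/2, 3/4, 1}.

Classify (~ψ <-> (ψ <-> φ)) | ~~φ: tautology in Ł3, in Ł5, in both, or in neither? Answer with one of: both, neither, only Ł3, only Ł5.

neither

In Ł3: at φ = 1/2, ψ = 0 the value is 1/2 — not a tautology.
In Ł5: at φ = 1/4, ψ = 0 the value is 3/4 — not a tautology.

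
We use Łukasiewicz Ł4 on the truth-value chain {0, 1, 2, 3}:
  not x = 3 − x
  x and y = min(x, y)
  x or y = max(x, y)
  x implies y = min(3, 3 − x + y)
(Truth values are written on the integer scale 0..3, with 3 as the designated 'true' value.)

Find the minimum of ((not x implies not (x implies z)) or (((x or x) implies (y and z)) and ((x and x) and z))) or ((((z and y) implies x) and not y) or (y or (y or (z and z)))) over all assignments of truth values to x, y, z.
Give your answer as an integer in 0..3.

Take x = 0, y = 1, z = 0:
not x = not 0 = 3
x implies z = 0 implies 0 = 3
not (x implies z) = not 3 = 0
not x implies not (x implies z) = 3 implies 0 = 0
x or x = 0 or 0 = 0
y and z = 1 and 0 = 0
(x or x) implies (y and z) = 0 implies 0 = 3
x and x = 0 and 0 = 0
(x and x) and z = 0 and 0 = 0
((x or x) implies (y and z)) and ((x and x) and z) = 3 and 0 = 0
(not x implies not (x implies z)) or (((x or x) implies (y and z)) and ((x and x) and z)) = 0 or 0 = 0
z and y = 0 and 1 = 0
(z and y) implies x = 0 implies 0 = 3
not y = not 1 = 2
((z and y) implies x) and not y = 3 and 2 = 2
z and z = 0 and 0 = 0
y or (z and z) = 1 or 0 = 1
y or (y or (z and z)) = 1 or 1 = 1
(((z and y) implies x) and not y) or (y or (y or (z and z))) = 2 or 1 = 2
((not x implies not (x implies z)) or (((x or x) implies (y and z)) and ((x and x) and z))) or ((((z and y) implies x) and not y) or (y or (y or (z and z)))) = 0 or 2 = 2
No assignment yields a value below 2, so this is the minimum.

2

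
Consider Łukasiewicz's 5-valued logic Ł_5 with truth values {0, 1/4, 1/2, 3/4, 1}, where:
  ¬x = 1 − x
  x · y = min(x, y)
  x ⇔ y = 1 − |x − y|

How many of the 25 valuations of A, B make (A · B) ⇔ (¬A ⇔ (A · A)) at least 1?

value 1: 7 assignments (counts)
value 3/4: 8 assignments
value 1/2: 6 assignments
value 1/4: 2 assignments
value 0: 2 assignments
So 7 of the 25 assignments meet the threshold.

7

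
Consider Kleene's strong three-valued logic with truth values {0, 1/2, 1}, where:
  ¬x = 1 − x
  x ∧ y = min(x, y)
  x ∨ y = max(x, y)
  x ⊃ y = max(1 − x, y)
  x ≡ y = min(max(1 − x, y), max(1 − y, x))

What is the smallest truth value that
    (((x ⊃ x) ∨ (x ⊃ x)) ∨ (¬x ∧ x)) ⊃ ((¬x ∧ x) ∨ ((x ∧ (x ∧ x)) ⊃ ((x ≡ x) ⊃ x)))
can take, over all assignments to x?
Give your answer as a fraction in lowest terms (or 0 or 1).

1/2

Take x = 1/2:
x ⊃ x = 1/2 ⊃ 1/2 = 1/2
x ⊃ x = 1/2 ⊃ 1/2 = 1/2
(x ⊃ x) ∨ (x ⊃ x) = 1/2 ∨ 1/2 = 1/2
¬x = ¬1/2 = 1/2
¬x ∧ x = 1/2 ∧ 1/2 = 1/2
((x ⊃ x) ∨ (x ⊃ x)) ∨ (¬x ∧ x) = 1/2 ∨ 1/2 = 1/2
¬x = ¬1/2 = 1/2
¬x ∧ x = 1/2 ∧ 1/2 = 1/2
x ∧ x = 1/2 ∧ 1/2 = 1/2
x ∧ (x ∧ x) = 1/2 ∧ 1/2 = 1/2
x ≡ x = 1/2 ≡ 1/2 = 1/2
(x ≡ x) ⊃ x = 1/2 ⊃ 1/2 = 1/2
(x ∧ (x ∧ x)) ⊃ ((x ≡ x) ⊃ x) = 1/2 ⊃ 1/2 = 1/2
(¬x ∧ x) ∨ ((x ∧ (x ∧ x)) ⊃ ((x ≡ x) ⊃ x)) = 1/2 ∨ 1/2 = 1/2
(((x ⊃ x) ∨ (x ⊃ x)) ∨ (¬x ∧ x)) ⊃ ((¬x ∧ x) ∨ ((x ∧ (x ∧ x)) ⊃ ((x ≡ x) ⊃ x))) = 1/2 ⊃ 1/2 = 1/2
No assignment yields a value below 1/2, so this is the minimum.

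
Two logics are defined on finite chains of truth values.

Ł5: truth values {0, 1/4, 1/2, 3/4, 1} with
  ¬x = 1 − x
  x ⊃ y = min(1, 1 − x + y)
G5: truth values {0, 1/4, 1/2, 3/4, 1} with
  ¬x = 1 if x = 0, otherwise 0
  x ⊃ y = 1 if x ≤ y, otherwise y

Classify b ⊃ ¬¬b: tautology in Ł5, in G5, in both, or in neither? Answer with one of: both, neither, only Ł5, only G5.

In Ł5: every assignment gives 1 — tautology.
In G5: every assignment gives 1 — tautology.

both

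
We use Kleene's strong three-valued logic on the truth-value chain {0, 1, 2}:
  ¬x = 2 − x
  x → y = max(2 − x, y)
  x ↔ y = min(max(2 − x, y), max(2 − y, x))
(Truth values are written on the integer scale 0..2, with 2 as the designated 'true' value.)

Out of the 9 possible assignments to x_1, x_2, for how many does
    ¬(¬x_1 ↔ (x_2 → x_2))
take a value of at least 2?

x_1 = 0, x_2 = 0 ↦ 0  <
x_1 = 0, x_2 = 1 ↦ 1  <
x_1 = 0, x_2 = 2 ↦ 0  <
x_1 = 1, x_2 = 0 ↦ 1  <
x_1 = 1, x_2 = 1 ↦ 1  <
x_1 = 1, x_2 = 2 ↦ 1  <
x_1 = 2, x_2 = 0 ↦ 2  ≥
x_1 = 2, x_2 = 1 ↦ 1  <
x_1 = 2, x_2 = 2 ↦ 2  ≥
So 2 of the 9 assignments meet the threshold.

2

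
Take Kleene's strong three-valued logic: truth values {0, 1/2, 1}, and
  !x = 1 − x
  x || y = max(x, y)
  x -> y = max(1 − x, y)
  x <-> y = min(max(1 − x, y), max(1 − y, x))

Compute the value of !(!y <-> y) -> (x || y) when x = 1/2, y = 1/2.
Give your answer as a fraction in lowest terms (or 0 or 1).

!y = !1/2 = 1/2
!y <-> y = 1/2 <-> 1/2 = 1/2
!(!y <-> y) = !1/2 = 1/2
x || y = 1/2 || 1/2 = 1/2
!(!y <-> y) -> (x || y) = 1/2 -> 1/2 = 1/2

1/2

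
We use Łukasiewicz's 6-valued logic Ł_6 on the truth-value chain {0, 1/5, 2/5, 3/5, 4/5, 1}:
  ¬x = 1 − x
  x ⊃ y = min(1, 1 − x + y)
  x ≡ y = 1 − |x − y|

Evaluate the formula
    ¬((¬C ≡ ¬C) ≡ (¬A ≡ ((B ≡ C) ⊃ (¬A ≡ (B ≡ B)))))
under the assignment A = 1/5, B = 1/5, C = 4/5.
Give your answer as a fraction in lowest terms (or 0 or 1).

1/5

¬C = ¬4/5 = 1/5
¬C = ¬4/5 = 1/5
¬C ≡ ¬C = 1/5 ≡ 1/5 = 1
¬A = ¬1/5 = 4/5
B ≡ C = 1/5 ≡ 4/5 = 2/5
¬A = ¬1/5 = 4/5
B ≡ B = 1/5 ≡ 1/5 = 1
¬A ≡ (B ≡ B) = 4/5 ≡ 1 = 4/5
(B ≡ C) ⊃ (¬A ≡ (B ≡ B)) = 2/5 ⊃ 4/5 = 1
¬A ≡ ((B ≡ C) ⊃ (¬A ≡ (B ≡ B))) = 4/5 ≡ 1 = 4/5
(¬C ≡ ¬C) ≡ (¬A ≡ ((B ≡ C) ⊃ (¬A ≡ (B ≡ B)))) = 1 ≡ 4/5 = 4/5
¬((¬C ≡ ¬C) ≡ (¬A ≡ ((B ≡ C) ⊃ (¬A ≡ (B ≡ B))))) = ¬4/5 = 1/5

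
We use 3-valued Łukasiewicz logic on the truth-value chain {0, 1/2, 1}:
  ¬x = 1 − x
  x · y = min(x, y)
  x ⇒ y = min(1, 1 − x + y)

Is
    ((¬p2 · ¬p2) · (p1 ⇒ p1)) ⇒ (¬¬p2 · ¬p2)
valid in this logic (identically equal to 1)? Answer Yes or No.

Counterexample: take p1 = 0, p2 = 0.
¬p2 = ¬0 = 1
¬p2 = ¬0 = 1
¬p2 · ¬p2 = 1 · 1 = 1
p1 ⇒ p1 = 0 ⇒ 0 = 1
(¬p2 · ¬p2) · (p1 ⇒ p1) = 1 · 1 = 1
¬p2 = ¬0 = 1
¬¬p2 = ¬1 = 0
¬p2 = ¬0 = 1
¬¬p2 · ¬p2 = 0 · 1 = 0
((¬p2 · ¬p2) · (p1 ⇒ p1)) ⇒ (¬¬p2 · ¬p2) = 1 ⇒ 0 = 0
This gives 0 ≠ 1.

No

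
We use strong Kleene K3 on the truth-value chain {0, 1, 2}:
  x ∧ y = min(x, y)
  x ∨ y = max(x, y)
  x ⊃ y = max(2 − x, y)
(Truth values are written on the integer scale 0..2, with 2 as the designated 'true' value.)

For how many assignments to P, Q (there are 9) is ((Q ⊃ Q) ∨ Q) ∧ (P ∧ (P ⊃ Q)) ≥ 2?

1

P = 0, Q = 0 ↦ 0  <
P = 0, Q = 1 ↦ 0  <
P = 0, Q = 2 ↦ 0  <
P = 1, Q = 0 ↦ 1  <
P = 1, Q = 1 ↦ 1  <
P = 1, Q = 2 ↦ 1  <
P = 2, Q = 0 ↦ 0  <
P = 2, Q = 1 ↦ 1  <
P = 2, Q = 2 ↦ 2  ≥
So 1 of the 9 assignments meets the threshold.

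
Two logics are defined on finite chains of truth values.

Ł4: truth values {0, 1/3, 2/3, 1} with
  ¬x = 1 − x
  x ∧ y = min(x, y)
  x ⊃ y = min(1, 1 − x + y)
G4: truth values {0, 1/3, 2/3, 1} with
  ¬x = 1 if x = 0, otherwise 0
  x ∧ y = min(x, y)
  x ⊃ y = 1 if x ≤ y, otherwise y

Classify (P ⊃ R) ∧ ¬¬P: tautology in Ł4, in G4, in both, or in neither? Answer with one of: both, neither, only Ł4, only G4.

neither

In Ł4: at P = 0, R = 0 the value is 0 — not a tautology.
In G4: at P = 0, R = 0 the value is 0 — not a tautology.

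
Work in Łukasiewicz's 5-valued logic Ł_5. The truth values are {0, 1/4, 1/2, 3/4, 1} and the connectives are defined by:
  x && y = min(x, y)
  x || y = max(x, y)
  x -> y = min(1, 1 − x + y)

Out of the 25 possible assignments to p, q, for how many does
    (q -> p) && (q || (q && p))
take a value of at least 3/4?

value 1: 1 assignment (counts)
value 3/4: 4 assignments (counts)
value 1/2: 7 assignments
value 1/4: 7 assignments
value 0: 6 assignments
So 5 of the 25 assignments meet the threshold.

5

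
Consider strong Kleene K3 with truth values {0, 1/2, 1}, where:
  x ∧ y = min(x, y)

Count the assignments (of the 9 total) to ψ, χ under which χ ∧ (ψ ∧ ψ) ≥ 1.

1

ψ = 0, χ = 0 ↦ 0  <
ψ = 0, χ = 1/2 ↦ 0  <
ψ = 0, χ = 1 ↦ 0  <
ψ = 1/2, χ = 0 ↦ 0  <
ψ = 1/2, χ = 1/2 ↦ 1/2  <
ψ = 1/2, χ = 1 ↦ 1/2  <
ψ = 1, χ = 0 ↦ 0  <
ψ = 1, χ = 1/2 ↦ 1/2  <
ψ = 1, χ = 1 ↦ 1  ≥
So 1 of the 9 assignments meets the threshold.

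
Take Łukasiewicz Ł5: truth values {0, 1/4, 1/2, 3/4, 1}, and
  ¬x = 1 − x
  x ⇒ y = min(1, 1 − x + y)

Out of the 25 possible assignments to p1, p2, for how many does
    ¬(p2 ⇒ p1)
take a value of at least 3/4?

3

value 1: 1 assignment (counts)
value 3/4: 2 assignments (counts)
value 1/2: 3 assignments
value 1/4: 4 assignments
value 0: 15 assignments
So 3 of the 25 assignments meet the threshold.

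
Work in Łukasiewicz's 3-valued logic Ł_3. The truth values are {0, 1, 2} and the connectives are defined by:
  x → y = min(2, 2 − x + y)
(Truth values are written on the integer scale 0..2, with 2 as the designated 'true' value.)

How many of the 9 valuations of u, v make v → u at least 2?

6

u = 0, v = 0 ↦ 2  ≥
u = 0, v = 1 ↦ 1  <
u = 0, v = 2 ↦ 0  <
u = 1, v = 0 ↦ 2  ≥
u = 1, v = 1 ↦ 2  ≥
u = 1, v = 2 ↦ 1  <
u = 2, v = 0 ↦ 2  ≥
u = 2, v = 1 ↦ 2  ≥
u = 2, v = 2 ↦ 2  ≥
So 6 of the 9 assignments meet the threshold.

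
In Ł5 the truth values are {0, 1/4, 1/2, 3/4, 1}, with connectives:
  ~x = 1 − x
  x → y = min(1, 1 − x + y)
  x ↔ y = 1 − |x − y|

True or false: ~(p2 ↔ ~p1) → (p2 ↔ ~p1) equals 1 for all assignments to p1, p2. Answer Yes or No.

Counterexample: take p1 = 0, p2 = 0.
~p1 = ~0 = 1
p2 ↔ ~p1 = 0 ↔ 1 = 0
~(p2 ↔ ~p1) = ~0 = 1
~p1 = ~0 = 1
p2 ↔ ~p1 = 0 ↔ 1 = 0
~(p2 ↔ ~p1) → (p2 ↔ ~p1) = 1 → 0 = 0
This gives 0 ≠ 1.

No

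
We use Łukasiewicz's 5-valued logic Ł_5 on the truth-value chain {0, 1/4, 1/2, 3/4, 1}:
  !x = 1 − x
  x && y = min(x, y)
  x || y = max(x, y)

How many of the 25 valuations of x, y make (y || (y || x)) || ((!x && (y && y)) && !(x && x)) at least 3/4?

value 1: 9 assignments (counts)
value 3/4: 7 assignments (counts)
value 1/2: 5 assignments
value 1/4: 3 assignments
value 0: 1 assignment
So 16 of the 25 assignments meet the threshold.

16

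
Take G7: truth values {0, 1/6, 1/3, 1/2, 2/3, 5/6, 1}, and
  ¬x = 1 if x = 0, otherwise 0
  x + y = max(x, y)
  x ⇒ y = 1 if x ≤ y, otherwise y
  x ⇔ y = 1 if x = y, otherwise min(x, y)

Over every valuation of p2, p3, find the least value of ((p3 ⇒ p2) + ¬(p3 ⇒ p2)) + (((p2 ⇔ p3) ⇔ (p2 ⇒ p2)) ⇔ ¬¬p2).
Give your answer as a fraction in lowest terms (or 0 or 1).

Take p2 = 1/6, p3 = 1/3:
p3 ⇒ p2 = 1/3 ⇒ 1/6 = 1/6
p3 ⇒ p2 = 1/3 ⇒ 1/6 = 1/6
¬(p3 ⇒ p2) = ¬1/6 = 0
(p3 ⇒ p2) + ¬(p3 ⇒ p2) = 1/6 + 0 = 1/6
p2 ⇔ p3 = 1/6 ⇔ 1/3 = 1/6
p2 ⇒ p2 = 1/6 ⇒ 1/6 = 1
(p2 ⇔ p3) ⇔ (p2 ⇒ p2) = 1/6 ⇔ 1 = 1/6
¬p2 = ¬1/6 = 0
¬¬p2 = ¬0 = 1
((p2 ⇔ p3) ⇔ (p2 ⇒ p2)) ⇔ ¬¬p2 = 1/6 ⇔ 1 = 1/6
((p3 ⇒ p2) + ¬(p3 ⇒ p2)) + (((p2 ⇔ p3) ⇔ (p2 ⇒ p2)) ⇔ ¬¬p2) = 1/6 + 1/6 = 1/6
No assignment yields a value below 1/6, so this is the minimum.

1/6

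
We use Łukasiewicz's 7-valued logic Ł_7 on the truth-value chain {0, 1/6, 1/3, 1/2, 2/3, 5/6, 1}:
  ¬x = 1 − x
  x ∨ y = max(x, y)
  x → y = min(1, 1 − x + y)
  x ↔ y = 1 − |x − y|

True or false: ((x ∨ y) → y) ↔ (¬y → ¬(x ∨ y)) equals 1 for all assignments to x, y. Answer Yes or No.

Yes

At x = 0, y = 5/6, for instance:
x ∨ y = 0 ∨ 5/6 = 5/6
(x ∨ y) → y = 5/6 → 5/6 = 1
¬y = ¬5/6 = 1/6
¬(x ∨ y) = ¬5/6 = 1/6
¬y → ¬(x ∨ y) = 1/6 → 1/6 = 1
((x ∨ y) → y) ↔ (¬y → ¬(x ∨ y)) = 1 ↔ 1 = 1
and checking the remaining 48 assignments likewise gives ≥ 1 in every case.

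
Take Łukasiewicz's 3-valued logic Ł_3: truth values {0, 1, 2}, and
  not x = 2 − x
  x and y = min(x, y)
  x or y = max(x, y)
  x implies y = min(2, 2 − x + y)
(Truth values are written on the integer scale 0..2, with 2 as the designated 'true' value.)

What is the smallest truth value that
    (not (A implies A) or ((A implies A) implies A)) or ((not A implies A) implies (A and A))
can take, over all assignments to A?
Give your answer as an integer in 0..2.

Take A = 1:
A implies A = 1 implies 1 = 2
not (A implies A) = not 2 = 0
A implies A = 1 implies 1 = 2
(A implies A) implies A = 2 implies 1 = 1
not (A implies A) or ((A implies A) implies A) = 0 or 1 = 1
not A = not 1 = 1
not A implies A = 1 implies 1 = 2
A and A = 1 and 1 = 1
(not A implies A) implies (A and A) = 2 implies 1 = 1
(not (A implies A) or ((A implies A) implies A)) or ((not A implies A) implies (A and A)) = 1 or 1 = 1
No assignment yields a value below 1, so this is the minimum.

1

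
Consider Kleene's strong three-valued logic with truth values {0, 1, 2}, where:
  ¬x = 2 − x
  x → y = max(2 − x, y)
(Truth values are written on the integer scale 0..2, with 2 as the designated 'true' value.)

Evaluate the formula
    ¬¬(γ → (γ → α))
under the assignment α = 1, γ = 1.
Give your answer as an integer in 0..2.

1

γ → α = 1 → 1 = 1
γ → (γ → α) = 1 → 1 = 1
¬(γ → (γ → α)) = ¬1 = 1
¬¬(γ → (γ → α)) = ¬1 = 1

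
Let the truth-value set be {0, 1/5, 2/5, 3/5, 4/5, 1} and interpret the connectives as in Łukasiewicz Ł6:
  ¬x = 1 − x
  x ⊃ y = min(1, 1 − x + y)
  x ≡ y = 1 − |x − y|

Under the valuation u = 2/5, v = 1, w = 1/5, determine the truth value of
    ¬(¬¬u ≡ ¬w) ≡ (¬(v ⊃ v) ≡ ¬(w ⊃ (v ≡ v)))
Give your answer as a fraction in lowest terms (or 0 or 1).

2/5

¬u = ¬2/5 = 3/5
¬¬u = ¬3/5 = 2/5
¬w = ¬1/5 = 4/5
¬¬u ≡ ¬w = 2/5 ≡ 4/5 = 3/5
¬(¬¬u ≡ ¬w) = ¬3/5 = 2/5
v ⊃ v = 1 ⊃ 1 = 1
¬(v ⊃ v) = ¬1 = 0
v ≡ v = 1 ≡ 1 = 1
w ⊃ (v ≡ v) = 1/5 ⊃ 1 = 1
¬(w ⊃ (v ≡ v)) = ¬1 = 0
¬(v ⊃ v) ≡ ¬(w ⊃ (v ≡ v)) = 0 ≡ 0 = 1
¬(¬¬u ≡ ¬w) ≡ (¬(v ⊃ v) ≡ ¬(w ⊃ (v ≡ v))) = 2/5 ≡ 1 = 2/5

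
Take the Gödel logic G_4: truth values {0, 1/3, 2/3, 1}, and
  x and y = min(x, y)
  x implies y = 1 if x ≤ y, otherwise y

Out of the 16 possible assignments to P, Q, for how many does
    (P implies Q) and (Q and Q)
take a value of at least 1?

P = 0, Q = 0 ↦ 0  <
P = 0, Q = 1/3 ↦ 1/3  <
P = 0, Q = 2/3 ↦ 2/3  <
P = 0, Q = 1 ↦ 1  ≥
P = 1/3, Q = 0 ↦ 0  <
P = 1/3, Q = 1/3 ↦ 1/3  <
P = 1/3, Q = 2/3 ↦ 2/3  <
P = 1/3, Q = 1 ↦ 1  ≥
P = 2/3, Q = 0 ↦ 0  <
P = 2/3, Q = 1/3 ↦ 1/3  <
P = 2/3, Q = 2/3 ↦ 2/3  <
P = 2/3, Q = 1 ↦ 1  ≥
P = 1, Q = 0 ↦ 0  <
P = 1, Q = 1/3 ↦ 1/3  <
P = 1, Q = 2/3 ↦ 2/3  <
P = 1, Q = 1 ↦ 1  ≥
So 4 of the 16 assignments meet the threshold.

4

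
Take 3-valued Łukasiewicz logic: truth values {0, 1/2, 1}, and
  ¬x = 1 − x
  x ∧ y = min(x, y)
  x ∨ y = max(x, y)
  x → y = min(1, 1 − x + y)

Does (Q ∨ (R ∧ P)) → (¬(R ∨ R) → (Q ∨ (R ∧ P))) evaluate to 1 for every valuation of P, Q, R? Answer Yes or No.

At P = 1, Q = 1/2, R = 1/2, for instance:
R ∧ P = 1/2 ∧ 1 = 1/2
Q ∨ (R ∧ P) = 1/2 ∨ 1/2 = 1/2
R ∨ R = 1/2 ∨ 1/2 = 1/2
¬(R ∨ R) = ¬1/2 = 1/2
¬(R ∨ R) → (Q ∨ (R ∧ P)) = 1/2 → 1/2 = 1
(Q ∨ (R ∧ P)) → (¬(R ∨ R) → (Q ∨ (R ∧ P))) = 1/2 → 1 = 1
and checking the remaining 26 assignments likewise gives ≥ 1 in every case.

Yes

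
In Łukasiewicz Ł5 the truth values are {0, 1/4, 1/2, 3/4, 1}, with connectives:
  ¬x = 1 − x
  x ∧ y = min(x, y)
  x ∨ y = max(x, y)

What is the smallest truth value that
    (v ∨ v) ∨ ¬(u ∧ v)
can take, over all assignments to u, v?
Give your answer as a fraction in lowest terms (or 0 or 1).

1/2

Take u = 1/2, v = 1/2:
v ∨ v = 1/2 ∨ 1/2 = 1/2
u ∧ v = 1/2 ∧ 1/2 = 1/2
¬(u ∧ v) = ¬1/2 = 1/2
(v ∨ v) ∨ ¬(u ∧ v) = 1/2 ∨ 1/2 = 1/2
No assignment yields a value below 1/2, so this is the minimum.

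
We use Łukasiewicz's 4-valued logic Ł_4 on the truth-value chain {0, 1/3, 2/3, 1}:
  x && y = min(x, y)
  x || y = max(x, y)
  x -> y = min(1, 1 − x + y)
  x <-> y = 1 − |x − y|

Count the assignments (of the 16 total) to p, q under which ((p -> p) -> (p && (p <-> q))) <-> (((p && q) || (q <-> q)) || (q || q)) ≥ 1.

p = 0, q = 0 ↦ 0  <
p = 0, q = 1/3 ↦ 0  <
p = 0, q = 2/3 ↦ 0  <
p = 0, q = 1 ↦ 0  <
p = 1/3, q = 0 ↦ 1/3  <
p = 1/3, q = 1/3 ↦ 1/3  <
p = 1/3, q = 2/3 ↦ 1/3  <
p = 1/3, q = 1 ↦ 1/3  <
p = 2/3, q = 0 ↦ 1/3  <
p = 2/3, q = 1/3 ↦ 2/3  <
p = 2/3, q = 2/3 ↦ 2/3  <
p = 2/3, q = 1 ↦ 2/3  <
p = 1, q = 0 ↦ 0  <
p = 1, q = 1/3 ↦ 1/3  <
p = 1, q = 2/3 ↦ 2/3  <
p = 1, q = 1 ↦ 1  ≥
So 1 of the 16 assignments meets the threshold.

1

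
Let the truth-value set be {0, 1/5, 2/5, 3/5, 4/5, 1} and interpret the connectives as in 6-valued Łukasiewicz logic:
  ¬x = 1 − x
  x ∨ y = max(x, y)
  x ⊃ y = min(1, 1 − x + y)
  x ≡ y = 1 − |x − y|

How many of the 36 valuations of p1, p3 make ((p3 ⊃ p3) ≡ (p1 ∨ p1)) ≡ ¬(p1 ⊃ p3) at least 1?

value 1: 11 assignments (counts)
value 4/5: 9 assignments
value 3/5: 7 assignments
value 2/5: 5 assignments
value 1/5: 3 assignments
value 0: 1 assignment
So 11 of the 36 assignments meet the threshold.

11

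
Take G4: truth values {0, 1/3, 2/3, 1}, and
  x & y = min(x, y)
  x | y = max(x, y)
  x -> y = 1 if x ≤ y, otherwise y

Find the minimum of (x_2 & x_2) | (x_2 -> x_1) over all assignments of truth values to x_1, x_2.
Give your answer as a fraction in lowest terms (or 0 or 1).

Take x_1 = 0, x_2 = 1/3:
x_2 & x_2 = 1/3 & 1/3 = 1/3
x_2 -> x_1 = 1/3 -> 0 = 0
(x_2 & x_2) | (x_2 -> x_1) = 1/3 | 0 = 1/3
No assignment yields a value below 1/3, so this is the minimum.

1/3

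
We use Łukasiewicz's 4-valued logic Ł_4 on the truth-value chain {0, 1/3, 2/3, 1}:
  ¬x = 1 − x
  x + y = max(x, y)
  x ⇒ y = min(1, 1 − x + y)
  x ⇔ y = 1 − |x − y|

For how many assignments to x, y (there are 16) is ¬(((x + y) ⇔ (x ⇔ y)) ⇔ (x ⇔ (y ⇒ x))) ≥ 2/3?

x = 0, y = 0 ↦ 0  <
x = 0, y = 1/3 ↦ 1/3  <
x = 0, y = 2/3 ↦ 0  <
x = 0, y = 1 ↦ 1  ≥
x = 1/3, y = 0 ↦ 1/3  <
x = 1/3, y = 1/3 ↦ 0  <
x = 1/3, y = 2/3 ↦ 1/3  <
x = 1/3, y = 1 ↦ 2/3  ≥
x = 2/3, y = 0 ↦ 0  <
x = 2/3, y = 1/3 ↦ 1/3  <
x = 2/3, y = 2/3 ↦ 0  <
x = 2/3, y = 1 ↦ 1/3  <
x = 1, y = 0 ↦ 1  ≥
x = 1, y = 1/3 ↦ 2/3  ≥
x = 1, y = 2/3 ↦ 1/3  <
x = 1, y = 1 ↦ 0  <
So 4 of the 16 assignments meet the threshold.

4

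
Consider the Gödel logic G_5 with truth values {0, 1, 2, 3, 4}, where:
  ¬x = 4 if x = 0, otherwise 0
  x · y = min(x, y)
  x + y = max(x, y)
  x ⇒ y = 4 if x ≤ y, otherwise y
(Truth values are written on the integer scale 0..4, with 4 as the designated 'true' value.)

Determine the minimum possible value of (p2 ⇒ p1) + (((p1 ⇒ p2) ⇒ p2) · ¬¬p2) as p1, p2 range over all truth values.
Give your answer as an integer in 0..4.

1

Take p1 = 0, p2 = 1:
p2 ⇒ p1 = 1 ⇒ 0 = 0
p1 ⇒ p2 = 0 ⇒ 1 = 4
(p1 ⇒ p2) ⇒ p2 = 4 ⇒ 1 = 1
¬p2 = ¬1 = 0
¬¬p2 = ¬0 = 4
((p1 ⇒ p2) ⇒ p2) · ¬¬p2 = 1 · 4 = 1
(p2 ⇒ p1) + (((p1 ⇒ p2) ⇒ p2) · ¬¬p2) = 0 + 1 = 1
No assignment yields a value below 1, so this is the minimum.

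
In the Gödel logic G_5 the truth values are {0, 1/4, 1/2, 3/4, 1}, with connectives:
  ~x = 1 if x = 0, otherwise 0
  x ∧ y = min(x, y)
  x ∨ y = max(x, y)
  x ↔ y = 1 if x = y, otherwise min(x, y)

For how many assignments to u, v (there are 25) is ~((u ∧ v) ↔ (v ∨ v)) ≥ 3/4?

value 1: 4 assignments (counts)
value 0: 21 assignments
So 4 of the 25 assignments meet the threshold.

4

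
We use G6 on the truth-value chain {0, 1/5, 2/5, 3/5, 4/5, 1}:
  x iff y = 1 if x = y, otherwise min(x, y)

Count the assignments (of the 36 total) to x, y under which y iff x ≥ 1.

value 1: 6 assignments (counts)
value 4/5: 2 assignments
value 3/5: 4 assignments
value 2/5: 6 assignments
value 1/5: 8 assignments
value 0: 10 assignments
So 6 of the 36 assignments meet the threshold.

6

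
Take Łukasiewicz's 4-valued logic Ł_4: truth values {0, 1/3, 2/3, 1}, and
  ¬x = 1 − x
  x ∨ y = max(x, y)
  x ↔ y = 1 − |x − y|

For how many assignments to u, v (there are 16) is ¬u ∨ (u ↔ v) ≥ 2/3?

u = 0, v = 0 ↦ 1  ≥
u = 0, v = 1/3 ↦ 1  ≥
u = 0, v = 2/3 ↦ 1  ≥
u = 0, v = 1 ↦ 1  ≥
u = 1/3, v = 0 ↦ 2/3  ≥
u = 1/3, v = 1/3 ↦ 1  ≥
u = 1/3, v = 2/3 ↦ 2/3  ≥
u = 1/3, v = 1 ↦ 2/3  ≥
u = 2/3, v = 0 ↦ 1/3  <
u = 2/3, v = 1/3 ↦ 2/3  ≥
u = 2/3, v = 2/3 ↦ 1  ≥
u = 2/3, v = 1 ↦ 2/3  ≥
u = 1, v = 0 ↦ 0  <
u = 1, v = 1/3 ↦ 1/3  <
u = 1, v = 2/3 ↦ 2/3  ≥
u = 1, v = 1 ↦ 1  ≥
So 13 of the 16 assignments meet the threshold.

13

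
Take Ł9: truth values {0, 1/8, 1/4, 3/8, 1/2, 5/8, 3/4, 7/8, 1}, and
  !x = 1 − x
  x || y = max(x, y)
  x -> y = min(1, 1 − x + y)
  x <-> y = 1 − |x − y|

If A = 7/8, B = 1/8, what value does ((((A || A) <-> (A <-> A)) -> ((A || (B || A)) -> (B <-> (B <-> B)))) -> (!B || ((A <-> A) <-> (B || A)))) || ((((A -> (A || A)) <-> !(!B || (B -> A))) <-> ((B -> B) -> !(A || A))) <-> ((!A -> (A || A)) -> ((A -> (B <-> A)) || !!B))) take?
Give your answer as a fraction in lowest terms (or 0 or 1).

1

A || A = 7/8 || 7/8 = 7/8
A <-> A = 7/8 <-> 7/8 = 1
(A || A) <-> (A <-> A) = 7/8 <-> 1 = 7/8
B || A = 1/8 || 7/8 = 7/8
A || (B || A) = 7/8 || 7/8 = 7/8
B <-> B = 1/8 <-> 1/8 = 1
B <-> (B <-> B) = 1/8 <-> 1 = 1/8
(A || (B || A)) -> (B <-> (B <-> B)) = 7/8 -> 1/8 = 1/4
((A || A) <-> (A <-> A)) -> ((A || (B || A)) -> (B <-> (B <-> B))) = 7/8 -> 1/4 = 3/8
!B = !1/8 = 7/8
A <-> A = 7/8 <-> 7/8 = 1
B || A = 1/8 || 7/8 = 7/8
(A <-> A) <-> (B || A) = 1 <-> 7/8 = 7/8
!B || ((A <-> A) <-> (B || A)) = 7/8 || 7/8 = 7/8
(((A || A) <-> (A <-> A)) -> ((A || (B || A)) -> (B <-> (B <-> B)))) -> (!B || ((A <-> A) <-> (B || A))) = 3/8 -> 7/8 = 1
A || A = 7/8 || 7/8 = 7/8
A -> (A || A) = 7/8 -> 7/8 = 1
!B = !1/8 = 7/8
B -> A = 1/8 -> 7/8 = 1
!B || (B -> A) = 7/8 || 1 = 1
!(!B || (B -> A)) = !1 = 0
(A -> (A || A)) <-> !(!B || (B -> A)) = 1 <-> 0 = 0
B -> B = 1/8 -> 1/8 = 1
A || A = 7/8 || 7/8 = 7/8
!(A || A) = !7/8 = 1/8
(B -> B) -> !(A || A) = 1 -> 1/8 = 1/8
((A -> (A || A)) <-> !(!B || (B -> A))) <-> ((B -> B) -> !(A || A)) = 0 <-> 1/8 = 7/8
!A = !7/8 = 1/8
A || A = 7/8 || 7/8 = 7/8
!A -> (A || A) = 1/8 -> 7/8 = 1
B <-> A = 1/8 <-> 7/8 = 1/4
A -> (B <-> A) = 7/8 -> 1/4 = 3/8
!B = !1/8 = 7/8
!!B = !7/8 = 1/8
(A -> (B <-> A)) || !!B = 3/8 || 1/8 = 3/8
(!A -> (A || A)) -> ((A -> (B <-> A)) || !!B) = 1 -> 3/8 = 3/8
(((A -> (A || A)) <-> !(!B || (B -> A))) <-> ((B -> B) -> !(A || A))) <-> ((!A -> (A || A)) -> ((A -> (B <-> A)) || !!B)) = 7/8 <-> 3/8 = 1/2
((((A || A) <-> (A <-> A)) -> ((A || (B || A)) -> (B <-> (B <-> B)))) -> (!B || ((A <-> A) <-> (B || A)))) || ((((A -> (A || A)) <-> !(!B || (B -> A))) <-> ((B -> B) -> !(A || A))) <-> ((!A -> (A || A)) -> ((A -> (B <-> A)) || !!B))) = 1 || 1/2 = 1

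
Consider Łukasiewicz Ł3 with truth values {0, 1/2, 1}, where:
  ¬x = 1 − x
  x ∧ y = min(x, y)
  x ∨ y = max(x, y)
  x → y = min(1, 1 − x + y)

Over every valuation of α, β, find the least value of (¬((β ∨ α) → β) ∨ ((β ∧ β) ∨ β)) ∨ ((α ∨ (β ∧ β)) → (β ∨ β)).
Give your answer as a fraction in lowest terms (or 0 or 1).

1/2

Take α = 1/2, β = 0:
β ∨ α = 0 ∨ 1/2 = 1/2
(β ∨ α) → β = 1/2 → 0 = 1/2
¬((β ∨ α) → β) = ¬1/2 = 1/2
β ∧ β = 0 ∧ 0 = 0
(β ∧ β) ∨ β = 0 ∨ 0 = 0
¬((β ∨ α) → β) ∨ ((β ∧ β) ∨ β) = 1/2 ∨ 0 = 1/2
β ∧ β = 0 ∧ 0 = 0
α ∨ (β ∧ β) = 1/2 ∨ 0 = 1/2
β ∨ β = 0 ∨ 0 = 0
(α ∨ (β ∧ β)) → (β ∨ β) = 1/2 → 0 = 1/2
(¬((β ∨ α) → β) ∨ ((β ∧ β) ∨ β)) ∨ ((α ∨ (β ∧ β)) → (β ∨ β)) = 1/2 ∨ 1/2 = 1/2
No assignment yields a value below 1/2, so this is the minimum.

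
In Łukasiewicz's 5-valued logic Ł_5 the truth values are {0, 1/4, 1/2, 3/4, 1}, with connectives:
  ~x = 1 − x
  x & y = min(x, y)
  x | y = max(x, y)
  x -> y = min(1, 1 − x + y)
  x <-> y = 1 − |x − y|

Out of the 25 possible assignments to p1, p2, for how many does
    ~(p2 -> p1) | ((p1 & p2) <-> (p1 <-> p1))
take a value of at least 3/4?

value 1: 2 assignments (counts)
value 3/4: 5 assignments (counts)
value 1/2: 7 assignments
value 1/4: 6 assignments
value 0: 5 assignments
So 7 of the 25 assignments meet the threshold.

7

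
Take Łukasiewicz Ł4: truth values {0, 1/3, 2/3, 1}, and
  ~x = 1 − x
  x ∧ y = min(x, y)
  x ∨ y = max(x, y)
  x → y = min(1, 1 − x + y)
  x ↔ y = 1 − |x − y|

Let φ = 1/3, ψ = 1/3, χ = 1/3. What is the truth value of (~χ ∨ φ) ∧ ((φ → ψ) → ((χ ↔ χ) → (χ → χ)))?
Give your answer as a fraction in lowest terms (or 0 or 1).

~χ = ~1/3 = 2/3
~χ ∨ φ = 2/3 ∨ 1/3 = 2/3
φ → ψ = 1/3 → 1/3 = 1
χ ↔ χ = 1/3 ↔ 1/3 = 1
χ → χ = 1/3 → 1/3 = 1
(χ ↔ χ) → (χ → χ) = 1 → 1 = 1
(φ → ψ) → ((χ ↔ χ) → (χ → χ)) = 1 → 1 = 1
(~χ ∨ φ) ∧ ((φ → ψ) → ((χ ↔ χ) → (χ → χ))) = 2/3 ∧ 1 = 2/3

2/3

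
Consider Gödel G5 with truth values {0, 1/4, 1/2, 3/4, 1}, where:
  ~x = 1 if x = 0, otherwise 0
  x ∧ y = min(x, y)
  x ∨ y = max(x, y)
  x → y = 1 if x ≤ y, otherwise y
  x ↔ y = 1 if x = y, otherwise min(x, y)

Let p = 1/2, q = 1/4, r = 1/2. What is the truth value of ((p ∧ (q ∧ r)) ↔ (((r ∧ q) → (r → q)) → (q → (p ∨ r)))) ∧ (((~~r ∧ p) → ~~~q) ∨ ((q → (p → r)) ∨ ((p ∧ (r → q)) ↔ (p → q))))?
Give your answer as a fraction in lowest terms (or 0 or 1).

1/4

q ∧ r = 1/4 ∧ 1/2 = 1/4
p ∧ (q ∧ r) = 1/2 ∧ 1/4 = 1/4
r ∧ q = 1/2 ∧ 1/4 = 1/4
r → q = 1/2 → 1/4 = 1/4
(r ∧ q) → (r → q) = 1/4 → 1/4 = 1
p ∨ r = 1/2 ∨ 1/2 = 1/2
q → (p ∨ r) = 1/4 → 1/2 = 1
((r ∧ q) → (r → q)) → (q → (p ∨ r)) = 1 → 1 = 1
(p ∧ (q ∧ r)) ↔ (((r ∧ q) → (r → q)) → (q → (p ∨ r))) = 1/4 ↔ 1 = 1/4
~r = ~1/2 = 0
~~r = ~0 = 1
~~r ∧ p = 1 ∧ 1/2 = 1/2
~q = ~1/4 = 0
~~q = ~0 = 1
~~~q = ~1 = 0
(~~r ∧ p) → ~~~q = 1/2 → 0 = 0
p → r = 1/2 → 1/2 = 1
q → (p → r) = 1/4 → 1 = 1
r → q = 1/2 → 1/4 = 1/4
p ∧ (r → q) = 1/2 ∧ 1/4 = 1/4
p → q = 1/2 → 1/4 = 1/4
(p ∧ (r → q)) ↔ (p → q) = 1/4 ↔ 1/4 = 1
(q → (p → r)) ∨ ((p ∧ (r → q)) ↔ (p → q)) = 1 ∨ 1 = 1
((~~r ∧ p) → ~~~q) ∨ ((q → (p → r)) ∨ ((p ∧ (r → q)) ↔ (p → q))) = 0 ∨ 1 = 1
((p ∧ (q ∧ r)) ↔ (((r ∧ q) → (r → q)) → (q → (p ∨ r)))) ∧ (((~~r ∧ p) → ~~~q) ∨ ((q → (p → r)) ∨ ((p ∧ (r → q)) ↔ (p → q)))) = 1/4 ∧ 1 = 1/4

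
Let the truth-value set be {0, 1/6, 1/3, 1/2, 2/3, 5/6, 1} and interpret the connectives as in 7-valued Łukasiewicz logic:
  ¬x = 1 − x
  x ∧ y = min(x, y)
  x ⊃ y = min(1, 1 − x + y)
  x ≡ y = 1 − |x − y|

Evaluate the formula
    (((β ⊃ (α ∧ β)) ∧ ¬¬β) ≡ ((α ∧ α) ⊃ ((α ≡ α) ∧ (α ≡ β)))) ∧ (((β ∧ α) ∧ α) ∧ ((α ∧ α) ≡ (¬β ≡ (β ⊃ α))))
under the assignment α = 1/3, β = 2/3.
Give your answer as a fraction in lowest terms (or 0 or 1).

1/3

α ∧ β = 1/3 ∧ 2/3 = 1/3
β ⊃ (α ∧ β) = 2/3 ⊃ 1/3 = 2/3
¬β = ¬2/3 = 1/3
¬¬β = ¬1/3 = 2/3
(β ⊃ (α ∧ β)) ∧ ¬¬β = 2/3 ∧ 2/3 = 2/3
α ∧ α = 1/3 ∧ 1/3 = 1/3
α ≡ α = 1/3 ≡ 1/3 = 1
α ≡ β = 1/3 ≡ 2/3 = 2/3
(α ≡ α) ∧ (α ≡ β) = 1 ∧ 2/3 = 2/3
(α ∧ α) ⊃ ((α ≡ α) ∧ (α ≡ β)) = 1/3 ⊃ 2/3 = 1
((β ⊃ (α ∧ β)) ∧ ¬¬β) ≡ ((α ∧ α) ⊃ ((α ≡ α) ∧ (α ≡ β))) = 2/3 ≡ 1 = 2/3
β ∧ α = 2/3 ∧ 1/3 = 1/3
(β ∧ α) ∧ α = 1/3 ∧ 1/3 = 1/3
α ∧ α = 1/3 ∧ 1/3 = 1/3
¬β = ¬2/3 = 1/3
β ⊃ α = 2/3 ⊃ 1/3 = 2/3
¬β ≡ (β ⊃ α) = 1/3 ≡ 2/3 = 2/3
(α ∧ α) ≡ (¬β ≡ (β ⊃ α)) = 1/3 ≡ 2/3 = 2/3
((β ∧ α) ∧ α) ∧ ((α ∧ α) ≡ (¬β ≡ (β ⊃ α))) = 1/3 ∧ 2/3 = 1/3
(((β ⊃ (α ∧ β)) ∧ ¬¬β) ≡ ((α ∧ α) ⊃ ((α ≡ α) ∧ (α ≡ β)))) ∧ (((β ∧ α) ∧ α) ∧ ((α ∧ α) ≡ (¬β ≡ (β ⊃ α)))) = 2/3 ∧ 1/3 = 1/3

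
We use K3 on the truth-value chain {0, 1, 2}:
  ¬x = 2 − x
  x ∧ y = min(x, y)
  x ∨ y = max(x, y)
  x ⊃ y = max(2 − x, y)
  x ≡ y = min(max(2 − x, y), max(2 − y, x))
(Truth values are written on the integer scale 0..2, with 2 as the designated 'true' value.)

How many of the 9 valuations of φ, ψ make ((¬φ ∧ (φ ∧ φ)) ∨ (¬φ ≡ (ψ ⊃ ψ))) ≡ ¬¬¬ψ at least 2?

φ = 0, ψ = 0 ↦ 2  ≥
φ = 0, ψ = 1 ↦ 1  <
φ = 0, ψ = 2 ↦ 0  <
φ = 1, ψ = 0 ↦ 1  <
φ = 1, ψ = 1 ↦ 1  <
φ = 1, ψ = 2 ↦ 1  <
φ = 2, ψ = 0 ↦ 0  <
φ = 2, ψ = 1 ↦ 1  <
φ = 2, ψ = 2 ↦ 2  ≥
So 2 of the 9 assignments meet the threshold.

2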